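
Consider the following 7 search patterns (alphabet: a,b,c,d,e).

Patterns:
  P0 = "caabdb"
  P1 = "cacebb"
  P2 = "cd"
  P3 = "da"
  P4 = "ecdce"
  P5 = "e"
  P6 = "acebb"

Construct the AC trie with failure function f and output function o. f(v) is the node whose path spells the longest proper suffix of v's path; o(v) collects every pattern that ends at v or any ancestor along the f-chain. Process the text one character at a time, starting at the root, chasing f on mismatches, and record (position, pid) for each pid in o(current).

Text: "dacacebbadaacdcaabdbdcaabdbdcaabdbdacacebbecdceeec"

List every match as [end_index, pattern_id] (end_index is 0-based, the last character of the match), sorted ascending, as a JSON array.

Build automaton:
Trie nodes:
  n0 'ε': a→19 c→1 d→12 e→14
  n1 'c': a→2 d→11
  n2 'ca': a→3 c→7
  n3 'caa': b→4
  n4 'caab': d→5
  n5 'caabd': b→6
  n6 'caabdb': ·  ←P0
  n7 'cac': e→8
  n8 'cace': b→9
  n9 'caceb': b→10
  n10 'cacebb': ·  ←P1
  n11 'cd': ·  ←P2
  n12 'd': a→13
  n13 'da': ·  ←P3
  n14 'e': c→15  ←P5
  n15 'ec': d→16
  n16 'ecd': c→17
  n17 'ecdc': e→18
  n18 'ecdce': ·  ←P4
  n19 'a': c→20
  n20 'ac': e→21
  n21 'ace': b→22
  n22 'aceb': b→23
  n23 'acebb': ·  ←P6

Failure links (BFS by depth):
  fail(1) 'c': from fail(0)=0 chase 'c': 0 ⇒ 0;  out=∅∪out(0)=∅
  fail(12) 'd': from fail(0)=0 chase 'd': 0 ⇒ 0;  out=∅∪out(0)=∅
  fail(14) 'e': from fail(0)=0 chase 'e': 0 ⇒ 0;  out={5}∪out(0)={5}
  fail(19) 'a': from fail(0)=0 chase 'a': 0 ⇒ 0;  out=∅∪out(0)=∅
  fail(2) 'ca': from fail(1)=0 chase 'a': 0 ⇒ 19;  out=∅∪out(19)=∅
  fail(11) 'cd': from fail(1)=0 chase 'd': 0 ⇒ 12;  out={2}∪out(12)={2}
  fail(13) 'da': from fail(12)=0 chase 'a': 0 ⇒ 19;  out={3}∪out(19)={3}
  fail(15) 'ec': from fail(14)=0 chase 'c': 0 ⇒ 1;  out=∅∪out(1)=∅
  fail(20) 'ac': from fail(19)=0 chase 'c': 0 ⇒ 1;  out=∅∪out(1)=∅
  fail(3) 'caa': from fail(2)=19 chase 'a': 19→0 ⇒ 19;  out=∅∪out(19)=∅
  fail(7) 'cac': from fail(2)=19 chase 'c': 19 ⇒ 20;  out=∅∪out(20)=∅
  fail(16) 'ecd': from fail(15)=1 chase 'd': 1 ⇒ 11;  out=∅∪out(11)={2}
  fail(21) 'ace': from fail(20)=1 chase 'e': 1→0 ⇒ 14;  out=∅∪out(14)={5}
  fail(4) 'caab': from fail(3)=19 chase 'b': 19→0 ⇒ 0;  out=∅∪out(0)=∅
  fail(8) 'cace': from fail(7)=20 chase 'e': 20 ⇒ 21;  out=∅∪out(21)={5}
  fail(17) 'ecdc': from fail(16)=11 chase 'c': 11→12→0 ⇒ 1;  out=∅∪out(1)=∅
  fail(22) 'aceb': from fail(21)=14 chase 'b': 14→0 ⇒ 0;  out=∅∪out(0)=∅
  fail(5) 'caabd': from fail(4)=0 chase 'd': 0 ⇒ 12;  out=∅∪out(12)=∅
  fail(9) 'caceb': from fail(8)=21 chase 'b': 21 ⇒ 22;  out=∅∪out(22)=∅
  fail(18) 'ecdce': from fail(17)=1 chase 'e': 1→0 ⇒ 14;  out={4}∪out(14)={4,5}
  fail(23) 'acebb': from fail(22)=0 chase 'b': 0 ⇒ 0;  out={6}∪out(0)={6}
  fail(6) 'caabdb': from fail(5)=12 chase 'b': 12→0 ⇒ 0;  out={0}∪out(0)={0}
  fail(10) 'cacebb': from fail(9)=22 chase 'b': 22 ⇒ 23;  out={1}∪out(23)={1,6}

Text stream:
i=0 'd': node 0→12
i=1 'a': node 12→13  ** P3@[0:1]
i=2 'c': node 13→20 ·f
i=3 'a': node 20→2 ·f
i=4 'c': node 2→7
i=5 'e': node 7→8  ** P5@[5:5]
i=6 'b': node 8→9
i=7 'b': node 9→10  ** P1@[2:7],P6@[3:7]
i=8 'a': node 10→19 ·f
i=9 'd': node 19→12 ·f
i=10 'a': node 12→13  ** P3@[9:10]
i=11 'a': node 13→19 ·f
i=12 'c': node 19→20
i=13 'd': node 20→11 ·f  ** P2@[12:13]
i=14 'c': node 11→1 ·f
i=15 'a': node 1→2
i=16 'a': node 2→3
i=17 'b': node 3→4
i=18 'd': node 4→5
i=19 'b': node 5→6  ** P0@[14:19]
i=20 'd': node 6→12 ·f
i=21 'c': node 12→1 ·f
i=22 'a': node 1→2
i=23 'a': node 2→3
i=24 'b': node 3→4
i=25 'd': node 4→5
i=26 'b': node 5→6  ** P0@[21:26]
i=27 'd': node 6→12 ·f
i=28 'c': node 12→1 ·f
i=29 'a': node 1→2
i=30 'a': node 2→3
i=31 'b': node 3→4
i=32 'd': node 4→5
i=33 'b': node 5→6  ** P0@[28:33]
i=34 'd': node 6→12 ·f
i=35 'a': node 12→13  ** P3@[34:35]
i=36 'c': node 13→20 ·f
i=37 'a': node 20→2 ·f
i=38 'c': node 2→7
i=39 'e': node 7→8  ** P5@[39:39]
i=40 'b': node 8→9
i=41 'b': node 9→10  ** P1@[36:41],P6@[37:41]
i=42 'e': node 10→14 ·f  ** P5@[42:42]
i=43 'c': node 14→15
i=44 'd': node 15→16  ** P2@[43:44]
i=45 'c': node 16→17
i=46 'e': node 17→18  ** P4@[42:46],P5@[46:46]
i=47 'e': node 18→14 ·f  ** P5@[47:47]
i=48 'e': node 14→14 ·f  ** P5@[48:48]
i=49 'c': node 14→15

Result: [[1,3],[5,5],[7,1],[7,6],[10,3],[13,2],[19,0],[26,0],[33,0],[35,3],[39,5],[41,1],[41,6],[42,5],[44,2],[46,4],[46,5],[47,5],[48,5]]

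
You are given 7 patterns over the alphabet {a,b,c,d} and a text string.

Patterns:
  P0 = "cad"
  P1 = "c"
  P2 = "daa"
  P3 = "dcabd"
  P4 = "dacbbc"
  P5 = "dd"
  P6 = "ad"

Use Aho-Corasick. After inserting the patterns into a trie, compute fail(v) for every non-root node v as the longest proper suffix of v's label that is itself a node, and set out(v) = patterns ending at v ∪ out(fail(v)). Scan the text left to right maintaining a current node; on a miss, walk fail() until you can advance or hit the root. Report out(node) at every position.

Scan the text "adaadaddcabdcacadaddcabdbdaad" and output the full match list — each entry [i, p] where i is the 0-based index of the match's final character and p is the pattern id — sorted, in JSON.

Build:
Trie (insert patterns):
  n0 'ε': a→16 c→1 d→4
  n1 'c': a→2  [P1 ends]
  n2 'ca': d→3
  n3 'cad': ·  [P0 ends]
  n4 'd': a→5 c→7 d→15
  n5 'da': a→6 c→11
  n6 'daa': ·  [P2 ends]
  n7 'dc': a→8
  n8 'dca': b→9
  n9 'dcab': d→10
  n10 'dcabd': ·  [P3 ends]
  n11 'dac': b→12
  n12 'dacb': b→13
  n13 'dacbb': c→14
  n14 'dacbbc': ·  [P4 ends]
  n15 'dd': ·  [P5 ends]
  n16 'a': d→17
  n17 'ad': ·  [P6 ends]

BFS fail/out derivation:
  fail(1) 'c': from fail(0)=0 chase 'c': 0 ⇒ 0;  out={1}∪out(0)={1}
  fail(4) 'd': from fail(0)=0 chase 'd': 0 ⇒ 0;  out=∅∪out(0)=∅
  fail(16) 'a': from fail(0)=0 chase 'a': 0 ⇒ 0;  out=∅∪out(0)=∅
  fail(2) 'ca': from fail(1)=0 chase 'a': 0 ⇒ 16;  out=∅∪out(16)=∅
  fail(5) 'da': from fail(4)=0 chase 'a': 0 ⇒ 16;  out=∅∪out(16)=∅
  fail(7) 'dc': from fail(4)=0 chase 'c': 0 ⇒ 1;  out=∅∪out(1)={1}
  fail(15) 'dd': from fail(4)=0 chase 'd': 0 ⇒ 4;  out={5}∪out(4)={5}
  fail(17) 'ad': from fail(16)=0 chase 'd': 0 ⇒ 4;  out={6}∪out(4)={6}
  fail(3) 'cad': from fail(2)=16 chase 'd': 16 ⇒ 17;  out={0}∪out(17)={0,6}
  fail(6) 'daa': from fail(5)=16 chase 'a': 16→0 ⇒ 16;  out={2}∪out(16)={2}
  fail(8) 'dca': from fail(7)=1 chase 'a': 1 ⇒ 2;  out=∅∪out(2)=∅
  fail(11) 'dac': from fail(5)=16 chase 'c': 16→0 ⇒ 1;  out=∅∪out(1)={1}
  fail(9) 'dcab': from fail(8)=2 chase 'b': 2→16→0 ⇒ 0;  out=∅∪out(0)=∅
  fail(12) 'dacb': from fail(11)=1 chase 'b': 1→0 ⇒ 0;  out=∅∪out(0)=∅
  fail(10) 'dcabd': from fail(9)=0 chase 'd': 0 ⇒ 4;  out={3}∪out(4)={3}
  fail(13) 'dacbb': from fail(12)=0 chase 'b': 0 ⇒ 0;  out=∅∪out(0)=∅
  fail(14) 'dacbbc': from fail(13)=0 chase 'c': 0 ⇒ 1;  out={4}∪out(1)={1,4}

Text stream:
i=0 'a': node 0→16
i=1 'd': node 16→17  emit P6@[0:1]
i=2 'a': node 17→5 ·f
i=3 'a': node 5→6  emit P2@[1:3]
i=4 'd': node 6→17 ·f  emit P6@[3:4]
i=5 'a': node 17→5 ·f
i=6 'd': node 5→17 ·f  emit P6@[5:6]
i=7 'd': node 17→15 ·f  emit P5@[6:7]
i=8 'c': node 15→7 ·f  emit P1@[8:8]
i=9 'a': node 7→8
i=10 'b': node 8→9
i=11 'd': node 9→10  emit P3@[7:11]
i=12 'c': node 10→7 ·f  emit P1@[12:12]
i=13 'a': node 7→8
i=14 'c': node 8→1 ·f  emit P1@[14:14]
i=15 'a': node 1→2
i=16 'd': node 2→3  emit P0@[14:16],P6@[15:16]
i=17 'a': node 3→5 ·f
i=18 'd': node 5→17 ·f  emit P6@[17:18]
i=19 'd': node 17→15 ·f  emit P5@[18:19]
i=20 'c': node 15→7 ·f  emit P1@[20:20]
i=21 'a': node 7→8
i=22 'b': node 8→9
i=23 'd': node 9→10  emit P3@[19:23]
i=24 'b': node 10→0 ·f
i=25 'd': node 0→4
i=26 'a': node 4→5
i=27 'a': node 5→6  emit P2@[25:27]
i=28 'd': node 6→17 ·f  emit P6@[27:28]

Matches: [[1,6],[3,2],[4,6],[6,6],[7,5],[8,1],[11,3],[12,1],[14,1],[16,0],[16,6],[18,6],[19,5],[20,1],[23,3],[27,2],[28,6]]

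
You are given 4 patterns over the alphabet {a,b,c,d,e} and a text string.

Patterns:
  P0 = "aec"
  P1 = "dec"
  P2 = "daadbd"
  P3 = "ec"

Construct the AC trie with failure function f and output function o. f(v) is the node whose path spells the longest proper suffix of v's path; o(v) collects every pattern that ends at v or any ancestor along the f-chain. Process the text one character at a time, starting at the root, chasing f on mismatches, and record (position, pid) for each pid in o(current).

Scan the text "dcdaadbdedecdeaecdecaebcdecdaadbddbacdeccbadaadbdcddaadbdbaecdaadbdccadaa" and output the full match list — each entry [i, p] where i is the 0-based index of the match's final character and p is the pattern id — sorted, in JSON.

Build:
Trie (insert patterns):
  0='ε' goto a→1 d→4 e→12
  1='a' goto e→2
  2='ae' goto c→3
  3='aec' goto ·  [P0 ends]
  4='d' goto a→7 e→5
  5='de' goto c→6
  6='dec' goto ·  [P1 ends]
  7='da' goto a→8
  8='daa' goto d→9
  9='daad' goto b→10
  10='daadb' goto d→11
  11='daadbd' goto ·  [P2 ends]
  12='e' goto c→13
  13='ec' goto ·  [P3 ends]

BFS fail/out derivation:
  fail(1) 'a': from fail(0)=0 chase 'a': 0 ⇒ 0;  out=∅∪out(0)=∅
  fail(4) 'd': from fail(0)=0 chase 'd': 0 ⇒ 0;  out=∅∪out(0)=∅
  fail(12) 'e': from fail(0)=0 chase 'e': 0 ⇒ 0;  out=∅∪out(0)=∅
  fail(2) 'ae': from fail(1)=0 chase 'e': 0 ⇒ 12;  out=∅∪out(12)=∅
  fail(5) 'de': from fail(4)=0 chase 'e': 0 ⇒ 12;  out=∅∪out(12)=∅
  fail(7) 'da': from fail(4)=0 chase 'a': 0 ⇒ 1;  out=∅∪out(1)=∅
  fail(13) 'ec': from fail(12)=0 chase 'c': 0 ⇒ 0;  out={3}∪out(0)={3}
  fail(3) 'aec': from fail(2)=12 chase 'c': 12 ⇒ 13;  out={0}∪out(13)={0,3}
  fail(6) 'dec': from fail(5)=12 chase 'c': 12 ⇒ 13;  out={1}∪out(13)={1,3}
  fail(8) 'daa': from fail(7)=1 chase 'a': 1→0 ⇒ 1;  out=∅∪out(1)=∅
  fail(9) 'daad': from fail(8)=1 chase 'd': 1→0 ⇒ 4;  out=∅∪out(4)=∅
  fail(10) 'daadb': from fail(9)=4 chase 'b': 4→0 ⇒ 0;  out=∅∪out(0)=∅
  fail(11) 'daadbd': from fail(10)=0 chase 'd': 0 ⇒ 4;  out={2}∪out(4)={2}

Scan:
i=0 'd': node 0→4
i=1 'c': node 4→0 ·f
i=2 'd': node 0→4
i=3 'a': node 4→7
i=4 'a': node 7→8
i=5 'd': node 8→9
i=6 'b': node 9→10
i=7 'd': node 10→11  ** P2@[2:7]
i=8 'e': node 11→5 ·f
i=9 'd': node 5→4 ·f
i=10 'e': node 4→5
i=11 'c': node 5→6  ** P1@[9:11],P3@[10:11]
i=12 'd': node 6→4 ·f
i=13 'e': node 4→5
i=14 'a': node 5→1 ·f
i=15 'e': node 1→2
i=16 'c': node 2→3  ** P0@[14:16],P3@[15:16]
i=17 'd': node 3→4 ·f
i=18 'e': node 4→5
i=19 'c': node 5→6  ** P1@[17:19],P3@[18:19]
i=20 'a': node 6→1 ·f
i=21 'e': node 1→2
i=22 'b': node 2→0 ·f
i=23 'c': node 0→0
i=24 'd': node 0→4
i=25 'e': node 4→5
i=26 'c': node 5→6  ** P1@[24:26],P3@[25:26]
i=27 'd': node 6→4 ·f
i=28 'a': node 4→7
i=29 'a': node 7→8
i=30 'd': node 8→9
i=31 'b': node 9→10
i=32 'd': node 10→11  ** P2@[27:32]
i=33 'd': node 11→4 ·f
i=34 'b': node 4→0 ·f
i=35 'a': node 0→1
i=36 'c': node 1→0 ·f
i=37 'd': node 0→4
i=38 'e': node 4→5
i=39 'c': node 5→6  ** P1@[37:39],P3@[38:39]
i=40 'c': node 6→0 ·f
i=41 'b': node 0→0
i=42 'a': node 0→1
i=43 'd': node 1→4 ·f
i=44 'a': node 4→7
i=45 'a': node 7→8
i=46 'd': node 8→9
i=47 'b': node 9→10
i=48 'd': node 10→11  ** P2@[43:48]
i=49 'c': node 11→0 ·f
i=50 'd': node 0→4
i=51 'd': node 4→4 ·f
i=52 'a': node 4→7
i=53 'a': node 7→8
i=54 'd': node 8→9
i=55 'b': node 9→10
i=56 'd': node 10→11  ** P2@[51:56]
i=57 'b': node 11→0 ·f
i=58 'a': node 0→1
i=59 'e': node 1→2
i=60 'c': node 2→3  ** P0@[58:60],P3@[59:60]
i=61 'd': node 3→4 ·f
i=62 'a': node 4→7
i=63 'a': node 7→8
i=64 'd': node 8→9
i=65 'b': node 9→10
i=66 'd': node 10→11  ** P2@[61:66]
i=67 'c': node 11→0 ·f
i=68 'c': node 0→0
i=69 'a': node 0→1
i=70 'd': node 1→4 ·f
i=71 'a': node 4→7
i=72 'a': node 7→8

All matches (sorted): [[7,2],[11,1],[11,3],[16,0],[16,3],[19,1],[19,3],[26,1],[26,3],[32,2],[39,1],[39,3],[48,2],[56,2],[60,0],[60,3],[66,2]]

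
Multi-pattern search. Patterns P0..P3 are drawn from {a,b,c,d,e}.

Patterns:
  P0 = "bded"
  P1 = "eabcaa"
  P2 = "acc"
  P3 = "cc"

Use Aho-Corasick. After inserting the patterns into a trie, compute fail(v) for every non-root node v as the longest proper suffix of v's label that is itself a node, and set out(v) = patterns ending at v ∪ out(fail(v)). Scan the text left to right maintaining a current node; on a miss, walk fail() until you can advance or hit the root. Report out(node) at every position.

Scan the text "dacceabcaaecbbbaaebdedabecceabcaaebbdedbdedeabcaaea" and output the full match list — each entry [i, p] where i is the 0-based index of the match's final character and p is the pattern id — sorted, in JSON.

Construct AC machine:
Trie (insert patterns):
  0='ε' goto a→11 b→1 c→14 e→5
  1='b' goto d→2
  2='bd' goto e→3
  3='bde' goto d→4
  4='bded' goto ·  ←P0
  5='e' goto a→6
  6='ea' goto b→7
  7='eab' goto c→8
  8='eabc' goto a→9
  9='eabca' goto a→10
  10='eabcaa' goto ·  ←P1
  11='a' goto c→12
  12='ac' goto c→13
  13='acc' goto ·  ←P2
  14='c' goto c→15
  15='cc' goto ·  ←P3

BFS fail/out derivation:
  fail(1) 'b': from fail(0)=0 chase 'b': 0 ⇒ 0;  out=∅∪out(0)=∅
  fail(5) 'e': from fail(0)=0 chase 'e': 0 ⇒ 0;  out=∅∪out(0)=∅
  fail(11) 'a': from fail(0)=0 chase 'a': 0 ⇒ 0;  out=∅∪out(0)=∅
  fail(14) 'c': from fail(0)=0 chase 'c': 0 ⇒ 0;  out=∅∪out(0)=∅
  fail(2) 'bd': from fail(1)=0 chase 'd': 0 ⇒ 0;  out=∅∪out(0)=∅
  fail(6) 'ea': from fail(5)=0 chase 'a': 0 ⇒ 11;  out=∅∪out(11)=∅
  fail(12) 'ac': from fail(11)=0 chase 'c': 0 ⇒ 14;  out=∅∪out(14)=∅
  fail(15) 'cc': from fail(14)=0 chase 'c': 0 ⇒ 14;  out={3}∪out(14)={3}
  fail(3) 'bde': from fail(2)=0 chase 'e': 0 ⇒ 5;  out=∅∪out(5)=∅
  fail(7) 'eab': from fail(6)=11 chase 'b': 11→0 ⇒ 1;  out=∅∪out(1)=∅
  fail(13) 'acc': from fail(12)=14 chase 'c': 14 ⇒ 15;  out={2}∪out(15)={2,3}
  fail(4) 'bded': from fail(3)=5 chase 'd': 5→0 ⇒ 0;  out={0}∪out(0)={0}
  fail(8) 'eabc': from fail(7)=1 chase 'c': 1→0 ⇒ 14;  out=∅∪out(14)=∅
  fail(9) 'eabca': from fail(8)=14 chase 'a': 14→0 ⇒ 11;  out=∅∪out(11)=∅
  fail(10) 'eabcaa': from fail(9)=11 chase 'a': 11→0 ⇒ 11;  out={1}∪out(11)={1}

Scan:
[0] read 'd'  n0⇒n0
[1] read 'a'  n0⇒n11
[2] read 'c'  n11⇒n12
[3] read 'c'  n12⇒n13  emit P2@[1:3],P3@[2:3]
[4] read 'e'  n13⇒n5 ·f
[5] read 'a'  n5⇒n6
[6] read 'b'  n6⇒n7
[7] read 'c'  n7⇒n8
[8] read 'a'  n8⇒n9
[9] read 'a'  n9⇒n10  emit P1@[4:9]
[10] read 'e'  n10⇒n5 ·f
[11] read 'c'  n5⇒n14 ·f
[12] read 'b'  n14⇒n1 ·f
[13] read 'b'  n1⇒n1 ·f
[14] read 'b'  n1⇒n1 ·f
[15] read 'a'  n1⇒n11 ·f
[16] read 'a'  n11⇒n11 ·f
[17] read 'e'  n11⇒n5 ·f
[18] read 'b'  n5⇒n1 ·f
[19] read 'd'  n1⇒n2
[20] read 'e'  n2⇒n3
[21] read 'd'  n3⇒n4  emit P0@[18:21]
[22] read 'a'  n4⇒n11 ·f
[23] read 'b'  n11⇒n1 ·f
[24] read 'e'  n1⇒n5 ·f
[25] read 'c'  n5⇒n14 ·f
[26] read 'c'  n14⇒n15  emit P3@[25:26]
[27] read 'e'  n15⇒n5 ·f
[28] read 'a'  n5⇒n6
[29] read 'b'  n6⇒n7
[30] read 'c'  n7⇒n8
[31] read 'a'  n8⇒n9
[32] read 'a'  n9⇒n10  emit P1@[27:32]
[33] read 'e'  n10⇒n5 ·f
[34] read 'b'  n5⇒n1 ·f
[35] read 'b'  n1⇒n1 ·f
[36] read 'd'  n1⇒n2
[37] read 'e'  n2⇒n3
[38] read 'd'  n3⇒n4  emit P0@[35:38]
[39] read 'b'  n4⇒n1 ·f
[40] read 'd'  n1⇒n2
[41] read 'e'  n2⇒n3
[42] read 'd'  n3⇒n4  emit P0@[39:42]
[43] read 'e'  n4⇒n5 ·f
[44] read 'a'  n5⇒n6
[45] read 'b'  n6⇒n7
[46] read 'c'  n7⇒n8
[47] read 'a'  n8⇒n9
[48] read 'a'  n9⇒n10  emit P1@[43:48]
[49] read 'e'  n10⇒n5 ·f
[50] read 'a'  n5⇒n6

All matches (sorted): [[3,2],[3,3],[9,1],[21,0],[26,3],[32,1],[38,0],[42,0],[48,1]]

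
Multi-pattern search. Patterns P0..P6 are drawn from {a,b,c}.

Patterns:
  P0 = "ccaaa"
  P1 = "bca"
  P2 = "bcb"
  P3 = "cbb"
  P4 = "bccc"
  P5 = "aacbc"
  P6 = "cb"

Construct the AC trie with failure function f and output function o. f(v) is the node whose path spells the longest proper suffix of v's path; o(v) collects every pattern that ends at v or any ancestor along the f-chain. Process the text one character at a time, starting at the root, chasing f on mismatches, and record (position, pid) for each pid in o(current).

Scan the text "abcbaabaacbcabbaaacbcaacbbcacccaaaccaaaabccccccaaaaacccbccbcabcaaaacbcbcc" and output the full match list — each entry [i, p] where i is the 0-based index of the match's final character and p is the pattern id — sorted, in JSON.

Construct AC machine:
Trie nodes:
  0='ε' goto a→14 b→6 c→1
  1='c' goto b→10 c→2
  2='cc' goto a→3
  3='cca' goto a→4
  4='ccaa' goto a→5
  5='ccaaa' goto ·  [P0 ends]
  6='b' goto c→7
  7='bc' goto a→8 b→9 c→12
  8='bca' goto ·  [P1 ends]
  9='bcb' goto ·  [P2 ends]
  10='cb' goto b→11  [P6 ends]
  11='cbb' goto ·  [P3 ends]
  12='bcc' goto c→13
  13='bccc' goto ·  [P4 ends]
  14='a' goto a→15
  15='aa' goto c→16
  16='aac' goto b→17
  17='aacb' goto c→18
  18='aacbc' goto ·  [P5 ends]

BFS fail/out derivation:
  fail(1) 'c': from fail(0)=0 chase 'c': 0 ⇒ 0;  out=∅∪out(0)=∅
  fail(6) 'b': from fail(0)=0 chase 'b': 0 ⇒ 0;  out=∅∪out(0)=∅
  fail(14) 'a': from fail(0)=0 chase 'a': 0 ⇒ 0;  out=∅∪out(0)=∅
  fail(2) 'cc': from fail(1)=0 chase 'c': 0 ⇒ 1;  out=∅∪out(1)=∅
  fail(7) 'bc': from fail(6)=0 chase 'c': 0 ⇒ 1;  out=∅∪out(1)=∅
  fail(10) 'cb': from fail(1)=0 chase 'b': 0 ⇒ 6;  out={6}∪out(6)={6}
  fail(15) 'aa': from fail(14)=0 chase 'a': 0 ⇒ 14;  out=∅∪out(14)=∅
  fail(3) 'cca': from fail(2)=1 chase 'a': 1→0 ⇒ 14;  out=∅∪out(14)=∅
  fail(8) 'bca': from fail(7)=1 chase 'a': 1→0 ⇒ 14;  out={1}∪out(14)={1}
  fail(9) 'bcb': from fail(7)=1 chase 'b': 1 ⇒ 10;  out={2}∪out(10)={2,6}
  fail(11) 'cbb': from fail(10)=6 chase 'b': 6→0 ⇒ 6;  out={3}∪out(6)={3}
  fail(12) 'bcc': from fail(7)=1 chase 'c': 1 ⇒ 2;  out=∅∪out(2)=∅
  fail(16) 'aac': from fail(15)=14 chase 'c': 14→0 ⇒ 1;  out=∅∪out(1)=∅
  fail(4) 'ccaa': from fail(3)=14 chase 'a': 14 ⇒ 15;  out=∅∪out(15)=∅
  fail(13) 'bccc': from fail(12)=2 chase 'c': 2→1 ⇒ 2;  out={4}∪out(2)={4}
  fail(17) 'aacb': from fail(16)=1 chase 'b': 1 ⇒ 10;  out=∅∪out(10)={6}
  fail(5) 'ccaaa': from fail(4)=15 chase 'a': 15→14 ⇒ 15;  out={0}∪out(15)={0}
  fail(18) 'aacbc': from fail(17)=10 chase 'c': 10→6 ⇒ 7;  out={5}∪out(7)={5}

Run:
pos 0 'a': at 14
pos 1 'b': at 6 ·f
pos 2 'c': at 7
pos 3 'b': at 9  ** P2@[1:3],P6@[2:3]
pos 4 'a': at 14 ·f
pos 5 'a': at 15
pos 6 'b': at 6 ·f
pos 7 'a': at 14 ·f
pos 8 'a': at 15
pos 9 'c': at 16
pos 10 'b': at 17  ** P6@[9:10]
pos 11 'c': at 18  ** P5@[7:11]
pos 12 'a': at 8 ·f  ** P1@[10:12]
pos 13 'b': at 6 ·f
pos 14 'b': at 6 ·f
pos 15 'a': at 14 ·f
pos 16 'a': at 15
pos 17 'a': at 15 ·f
pos 18 'c': at 16
pos 19 'b': at 17  ** P6@[18:19]
pos 20 'c': at 18  ** P5@[16:20]
pos 21 'a': at 8 ·f  ** P1@[19:21]
pos 22 'a': at 15 ·f
pos 23 'c': at 16
pos 24 'b': at 17  ** P6@[23:24]
pos 25 'b': at 11 ·f  ** P3@[23:25]
pos 26 'c': at 7 ·f
pos 27 'a': at 8  ** P1@[25:27]
pos 28 'c': at 1 ·f
pos 29 'c': at 2
pos 30 'c': at 2 ·f
pos 31 'a': at 3
pos 32 'a': at 4
pos 33 'a': at 5  ** P0@[29:33]
pos 34 'c': at 16 ·f
pos 35 'c': at 2 ·f
pos 36 'a': at 3
pos 37 'a': at 4
pos 38 'a': at 5  ** P0@[34:38]
pos 39 'a': at 15 ·f
pos 40 'b': at 6 ·f
pos 41 'c': at 7
pos 42 'c': at 12
pos 43 'c': at 13  ** P4@[40:43]
pos 44 'c': at 2 ·f
pos 45 'c': at 2 ·f
pos 46 'c': at 2 ·f
pos 47 'a': at 3
pos 48 'a': at 4
pos 49 'a': at 5  ** P0@[45:49]
pos 50 'a': at 15 ·f
pos 51 'a': at 15 ·f
pos 52 'c': at 16
pos 53 'c': at 2 ·f
pos 54 'c': at 2 ·f
pos 55 'b': at 10 ·f  ** P6@[54:55]
pos 56 'c': at 7 ·f
pos 57 'c': at 12
pos 58 'b': at 10 ·f  ** P6@[57:58]
pos 59 'c': at 7 ·f
pos 60 'a': at 8  ** P1@[58:60]
pos 61 'b': at 6 ·f
pos 62 'c': at 7
pos 63 'a': at 8  ** P1@[61:63]
pos 64 'a': at 15 ·f
pos 65 'a': at 15 ·f
pos 66 'a': at 15 ·f
pos 67 'c': at 16
pos 68 'b': at 17  ** P6@[67:68]
pos 69 'c': at 18  ** P5@[65:69]
pos 70 'b': at 9 ·f  ** P2@[68:70],P6@[69:70]
pos 71 'c': at 7 ·f
pos 72 'c': at 12

All matches (sorted): [[3,2],[3,6],[10,6],[11,5],[12,1],[19,6],[20,5],[21,1],[24,6],[25,3],[27,1],[33,0],[38,0],[43,4],[49,0],[55,6],[58,6],[60,1],[63,1],[68,6],[69,5],[70,2],[70,6]]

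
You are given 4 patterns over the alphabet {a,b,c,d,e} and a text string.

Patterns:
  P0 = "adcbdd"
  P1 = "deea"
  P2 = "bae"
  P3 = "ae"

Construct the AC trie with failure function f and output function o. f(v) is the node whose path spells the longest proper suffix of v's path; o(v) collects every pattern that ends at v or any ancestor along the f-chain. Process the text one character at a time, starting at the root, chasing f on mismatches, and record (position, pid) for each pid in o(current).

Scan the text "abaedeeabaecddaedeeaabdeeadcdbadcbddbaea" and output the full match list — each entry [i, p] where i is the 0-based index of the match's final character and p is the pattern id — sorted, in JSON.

Build automaton:
Trie nodes:
  n0 'ε': a→1 b→11 d→7
  n1 'a': d→2 e→14
  n2 'ad': c→3
  n3 'adc': b→4
  n4 'adcb': d→5
  n5 'adcbd': d→6
  n6 'adcbdd': ·  [P0 ends]
  n7 'd': e→8
  n8 'de': e→9
  n9 'dee': a→10
  n10 'deea': ·  [P1 ends]
  n11 'b': a→12
  n12 'ba': e→13
  n13 'bae': ·  [P2 ends]
  n14 'ae': ·  [P3 ends]

Failure links (BFS by depth):
  n1('a'): parent n0 fail=0; on 'a' 0 → fail=0;  out ∅∪∅=∅
  n7('d'): parent n0 fail=0; on 'd' 0 → fail=0;  out ∅∪∅=∅
  n11('b'): parent n0 fail=0; on 'b' 0 → fail=0;  out ∅∪∅=∅
  n2('ad'): parent n1 fail=0; on 'd' 0 → fail=7;  out ∅∪∅=∅
  n8('de'): parent n7 fail=0; on 'e' 0 → fail=0;  out ∅∪∅=∅
  n12('ba'): parent n11 fail=0; on 'a' 0 → fail=1;  out ∅∪∅=∅
  n14('ae'): parent n1 fail=0; on 'e' 0 → fail=0;  out {3}∪∅={3}
  n3('adc'): parent n2 fail=7; on 'c' 7→0 → fail=0;  out ∅∪∅=∅
  n9('dee'): parent n8 fail=0; on 'e' 0 → fail=0;  out ∅∪∅=∅
  n13('bae'): parent n12 fail=1; on 'e' 1 → fail=14;  out {2}∪{3}={2,3}
  n4('adcb'): parent n3 fail=0; on 'b' 0 → fail=11;  out ∅∪∅=∅
  n10('deea'): parent n9 fail=0; on 'a' 0 → fail=1;  out {1}∪∅={1}
  n5('adcbd'): parent n4 fail=11; on 'd' 11→0 → fail=7;  out ∅∪∅=∅
  n6('adcbdd'): parent n5 fail=7; on 'd' 7→0 → fail=7;  out {0}∪∅={0}

Text stream:
pos 0 'a': at 1
pos 1 'b': at 11 (via fail)
pos 2 'a': at 12
pos 3 'e': at 13  ** P2@[1:3],P3@[2:3]
pos 4 'd': at 7 (via fail)
pos 5 'e': at 8
pos 6 'e': at 9
pos 7 'a': at 10  ** P1@[4:7]
pos 8 'b': at 11 (via fail)
pos 9 'a': at 12
pos 10 'e': at 13  ** P2@[8:10],P3@[9:10]
pos 11 'c': at 0 (via fail)
pos 12 'd': at 7
pos 13 'd': at 7 (via fail)
pos 14 'a': at 1 (via fail)
pos 15 'e': at 14  ** P3@[14:15]
pos 16 'd': at 7 (via fail)
pos 17 'e': at 8
pos 18 'e': at 9
pos 19 'a': at 10  ** P1@[16:19]
pos 20 'a': at 1 (via fail)
pos 21 'b': at 11 (via fail)
pos 22 'd': at 7 (via fail)
pos 23 'e': at 8
pos 24 'e': at 9
pos 25 'a': at 10  ** P1@[22:25]
pos 26 'd': at 2 (via fail)
pos 27 'c': at 3
pos 28 'd': at 7 (via fail)
pos 29 'b': at 11 (via fail)
pos 30 'a': at 12
pos 31 'd': at 2 (via fail)
pos 32 'c': at 3
pos 33 'b': at 4
pos 34 'd': at 5
pos 35 'd': at 6  ** P0@[30:35]
pos 36 'b': at 11 (via fail)
pos 37 'a': at 12
pos 38 'e': at 13  ** P2@[36:38],P3@[37:38]
pos 39 'a': at 1 (via fail)

Result: [[3,2],[3,3],[7,1],[10,2],[10,3],[15,3],[19,1],[25,1],[35,0],[38,2],[38,3]]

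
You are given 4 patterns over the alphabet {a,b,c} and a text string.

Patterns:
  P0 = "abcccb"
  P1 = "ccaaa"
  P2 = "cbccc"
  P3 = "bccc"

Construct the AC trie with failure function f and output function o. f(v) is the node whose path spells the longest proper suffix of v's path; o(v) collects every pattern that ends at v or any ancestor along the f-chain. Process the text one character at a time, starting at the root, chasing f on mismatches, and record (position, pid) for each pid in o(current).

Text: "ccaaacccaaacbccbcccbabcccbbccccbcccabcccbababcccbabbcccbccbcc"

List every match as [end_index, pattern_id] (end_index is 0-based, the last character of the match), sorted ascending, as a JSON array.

Build automaton:
Trie (insert patterns):
  0='ε' goto a→1 b→16 c→7
  1='a' goto b→2
  2='ab' goto c→3
  3='abc' goto c→4
  4='abcc' goto c→5
  5='abccc' goto b→6
  6='abcccb' goto ·  [P0 ends]
  7='c' goto b→12 c→8
  8='cc' goto a→9
  9='cca' goto a→10
  10='ccaa' goto a→11
  11='ccaaa' goto ·  [P1 ends]
  12='cb' goto c→13
  13='cbc' goto c→14
  14='cbcc' goto c→15
  15='cbccc' goto ·  [P2 ends]
  16='b' goto c→17
  17='bc' goto c→18
  18='bcc' goto c→19
  19='bccc' goto ·  [P3 ends]

BFS fail/out derivation:
  fail(1) 'a': from fail(0)=0 chase 'a': 0 ⇒ 0;  out=∅∪out(0)=∅
  fail(7) 'c': from fail(0)=0 chase 'c': 0 ⇒ 0;  out=∅∪out(0)=∅
  fail(16) 'b': from fail(0)=0 chase 'b': 0 ⇒ 0;  out=∅∪out(0)=∅
  fail(2) 'ab': from fail(1)=0 chase 'b': 0 ⇒ 16;  out=∅∪out(16)=∅
  fail(8) 'cc': from fail(7)=0 chase 'c': 0 ⇒ 7;  out=∅∪out(7)=∅
  fail(12) 'cb': from fail(7)=0 chase 'b': 0 ⇒ 16;  out=∅∪out(16)=∅
  fail(17) 'bc': from fail(16)=0 chase 'c': 0 ⇒ 7;  out=∅∪out(7)=∅
  fail(3) 'abc': from fail(2)=16 chase 'c': 16 ⇒ 17;  out=∅∪out(17)=∅
  fail(9) 'cca': from fail(8)=7 chase 'a': 7→0 ⇒ 1;  out=∅∪out(1)=∅
  fail(13) 'cbc': from fail(12)=16 chase 'c': 16 ⇒ 17;  out=∅∪out(17)=∅
  fail(18) 'bcc': from fail(17)=7 chase 'c': 7 ⇒ 8;  out=∅∪out(8)=∅
  fail(4) 'abcc': from fail(3)=17 chase 'c': 17 ⇒ 18;  out=∅∪out(18)=∅
  fail(10) 'ccaa': from fail(9)=1 chase 'a': 1→0 ⇒ 1;  out=∅∪out(1)=∅
  fail(14) 'cbcc': from fail(13)=17 chase 'c': 17 ⇒ 18;  out=∅∪out(18)=∅
  fail(19) 'bccc': from fail(18)=8 chase 'c': 8→7 ⇒ 8;  out={3}∪out(8)={3}
  fail(5) 'abccc': from fail(4)=18 chase 'c': 18 ⇒ 19;  out=∅∪out(19)={3}
  fail(11) 'ccaaa': from fail(10)=1 chase 'a': 1→0 ⇒ 1;  out={1}∪out(1)={1}
  fail(15) 'cbccc': from fail(14)=18 chase 'c': 18 ⇒ 19;  out={2}∪out(19)={2,3}
  fail(6) 'abcccb': from fail(5)=19 chase 'b': 19→8→7 ⇒ 12;  out={0}∪out(12)={0}

Scan:
pos 0 'c': at 7
pos 1 'c': at 8
pos 2 'a': at 9
pos 3 'a': at 10
pos 4 'a': at 11  emit P1@[0:4]
pos 5 'c': at 7 (fail-walked)
pos 6 'c': at 8
pos 7 'c': at 8 (fail-walked)
pos 8 'a': at 9
pos 9 'a': at 10
pos 10 'a': at 11  emit P1@[6:10]
pos 11 'c': at 7 (fail-walked)
pos 12 'b': at 12
pos 13 'c': at 13
pos 14 'c': at 14
pos 15 'b': at 12 (fail-walked)
pos 16 'c': at 13
pos 17 'c': at 14
pos 18 'c': at 15  emit P2@[14:18],P3@[15:18]
pos 19 'b': at 12 (fail-walked)
pos 20 'a': at 1 (fail-walked)
pos 21 'b': at 2
pos 22 'c': at 3
pos 23 'c': at 4
pos 24 'c': at 5  emit P3@[21:24]
pos 25 'b': at 6  emit P0@[20:25]
pos 26 'b': at 16 (fail-walked)
pos 27 'c': at 17
pos 28 'c': at 18
pos 29 'c': at 19  emit P3@[26:29]
pos 30 'c': at 8 (fail-walked)
pos 31 'b': at 12 (fail-walked)
pos 32 'c': at 13
pos 33 'c': at 14
pos 34 'c': at 15  emit P2@[30:34],P3@[31:34]
pos 35 'a': at 9 (fail-walked)
pos 36 'b': at 2 (fail-walked)
pos 37 'c': at 3
pos 38 'c': at 4
pos 39 'c': at 5  emit P3@[36:39]
pos 40 'b': at 6  emit P0@[35:40]
pos 41 'a': at 1 (fail-walked)
pos 42 'b': at 2
pos 43 'a': at 1 (fail-walked)
pos 44 'b': at 2
pos 45 'c': at 3
pos 46 'c': at 4
pos 47 'c': at 5  emit P3@[44:47]
pos 48 'b': at 6  emit P0@[43:48]
pos 49 'a': at 1 (fail-walked)
pos 50 'b': at 2
pos 51 'b': at 16 (fail-walked)
pos 52 'c': at 17
pos 53 'c': at 18
pos 54 'c': at 19  emit P3@[51:54]
pos 55 'b': at 12 (fail-walked)
pos 56 'c': at 13
pos 57 'c': at 14
pos 58 'b': at 12 (fail-walked)
pos 59 'c': at 13
pos 60 'c': at 14

Result: [[4,1],[10,1],[18,2],[18,3],[24,3],[25,0],[29,3],[34,2],[34,3],[39,3],[40,0],[47,3],[48,0],[54,3]]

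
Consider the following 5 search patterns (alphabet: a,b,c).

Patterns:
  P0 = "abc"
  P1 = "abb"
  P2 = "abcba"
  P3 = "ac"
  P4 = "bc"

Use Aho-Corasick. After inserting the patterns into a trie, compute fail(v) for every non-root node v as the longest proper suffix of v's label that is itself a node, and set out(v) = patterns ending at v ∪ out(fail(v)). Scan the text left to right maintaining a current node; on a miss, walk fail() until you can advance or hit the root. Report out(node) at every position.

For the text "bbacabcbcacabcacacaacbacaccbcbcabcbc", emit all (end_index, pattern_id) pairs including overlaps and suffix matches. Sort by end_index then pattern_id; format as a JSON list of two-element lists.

Construct AC machine:
Trie (insert patterns):
  n0 'ε': a→1 b→8
  n1 'a': b→2 c→7
  n2 'ab': b→4 c→3
  n3 'abc': b→5  [P0 ends]
  n4 'abb': ·  [P1 ends]
  n5 'abcb': a→6
  n6 'abcba': ·  [P2 ends]
  n7 'ac': ·  [P3 ends]
  n8 'b': c→9
  n9 'bc': ·  [P4 ends]

BFS fail/out derivation:
  n1('a'): parent n0 fail=0; on 'a' 0 → fail=0;  out ∅∪∅=∅
  n8('b'): parent n0 fail=0; on 'b' 0 → fail=0;  out ∅∪∅=∅
  n2('ab'): parent n1 fail=0; on 'b' 0 → fail=8;  out ∅∪∅=∅
  n7('ac'): parent n1 fail=0; on 'c' 0 → fail=0;  out {3}∪∅={3}
  n9('bc'): parent n8 fail=0; on 'c' 0 → fail=0;  out {4}∪∅={4}
  n3('abc'): parent n2 fail=8; on 'c' 8 → fail=9;  out {0}∪{4}={0,4}
  n4('abb'): parent n2 fail=8; on 'b' 8→0 → fail=8;  out {1}∪∅={1}
  n5('abcb'): parent n3 fail=9; on 'b' 9→0 → fail=8;  out ∅∪∅=∅
  n6('abcba'): parent n5 fail=8; on 'a' 8→0 → fail=1;  out {2}∪∅={2}

Scan:
[0] read 'b'  n0⇒n8
[1] read 'b'  n8⇒n8 ·f
[2] read 'a'  n8⇒n1 ·f
[3] read 'c'  n1⇒n7  ** P3@[2:3]
[4] read 'a'  n7⇒n1 ·f
[5] read 'b'  n1⇒n2
[6] read 'c'  n2⇒n3  ** P0@[4:6],P4@[5:6]
[7] read 'b'  n3⇒n5
[8] read 'c'  n5⇒n9 ·f  ** P4@[7:8]
[9] read 'a'  n9⇒n1 ·f
[10] read 'c'  n1⇒n7  ** P3@[9:10]
[11] read 'a'  n7⇒n1 ·f
[12] read 'b'  n1⇒n2
[13] read 'c'  n2⇒n3  ** P0@[11:13],P4@[12:13]
[14] read 'a'  n3⇒n1 ·f
[15] read 'c'  n1⇒n7  ** P3@[14:15]
[16] read 'a'  n7⇒n1 ·f
[17] read 'c'  n1⇒n7  ** P3@[16:17]
[18] read 'a'  n7⇒n1 ·f
[19] read 'a'  n1⇒n1 ·f
[20] read 'c'  n1⇒n7  ** P3@[19:20]
[21] read 'b'  n7⇒n8 ·f
[22] read 'a'  n8⇒n1 ·f
[23] read 'c'  n1⇒n7  ** P3@[22:23]
[24] read 'a'  n7⇒n1 ·f
[25] read 'c'  n1⇒n7  ** P3@[24:25]
[26] read 'c'  n7⇒n0 ·f
[27] read 'b'  n0⇒n8
[28] read 'c'  n8⇒n9  ** P4@[27:28]
[29] read 'b'  n9⇒n8 ·f
[30] read 'c'  n8⇒n9  ** P4@[29:30]
[31] read 'a'  n9⇒n1 ·f
[32] read 'b'  n1⇒n2
[33] read 'c'  n2⇒n3  ** P0@[31:33],P4@[32:33]
[34] read 'b'  n3⇒n5
[35] read 'c'  n5⇒n9 ·f  ** P4@[34:35]

Result: [[3,3],[6,0],[6,4],[8,4],[10,3],[13,0],[13,4],[15,3],[17,3],[20,3],[23,3],[25,3],[28,4],[30,4],[33,0],[33,4],[35,4]]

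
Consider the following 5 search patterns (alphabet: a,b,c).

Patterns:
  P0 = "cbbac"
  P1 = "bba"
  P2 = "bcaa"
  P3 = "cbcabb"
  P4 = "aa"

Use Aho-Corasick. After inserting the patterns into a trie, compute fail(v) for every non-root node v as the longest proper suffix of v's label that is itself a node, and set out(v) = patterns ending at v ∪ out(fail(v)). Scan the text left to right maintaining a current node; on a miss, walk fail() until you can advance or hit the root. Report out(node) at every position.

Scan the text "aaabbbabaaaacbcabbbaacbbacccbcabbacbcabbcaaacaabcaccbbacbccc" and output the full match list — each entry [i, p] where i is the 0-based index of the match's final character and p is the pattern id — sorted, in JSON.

Construct AC machine:
Trie (insert patterns):
  0='ε' goto a→16 b→6 c→1
  1='c' goto b→2
  2='cb' goto b→3 c→12
  3='cbb' goto a→4
  4='cbba' goto c→5
  5='cbbac' goto ·  ←P0
  6='b' goto b→7 c→9
  7='bb' goto a→8
  8='bba' goto ·  ←P1
  9='bc' goto a→10
  10='bca' goto a→11
  11='bcaa' goto ·  ←P2
  12='cbc' goto a→13
  13='cbca' goto b→14
  14='cbcab' goto b→15
  15='cbcabb' goto ·  ←P3
  16='a' goto a→17
  17='aa' goto ·  ←P4

BFS fail/out derivation:
  n1('c'): parent n0 fail=0; on 'c' 0 → fail=0;  out ∅∪∅=∅
  n6('b'): parent n0 fail=0; on 'b' 0 → fail=0;  out ∅∪∅=∅
  n16('a'): parent n0 fail=0; on 'a' 0 → fail=0;  out ∅∪∅=∅
  n2('cb'): parent n1 fail=0; on 'b' 0 → fail=6;  out ∅∪∅=∅
  n7('bb'): parent n6 fail=0; on 'b' 0 → fail=6;  out ∅∪∅=∅
  n9('bc'): parent n6 fail=0; on 'c' 0 → fail=1;  out ∅∪∅=∅
  n17('aa'): parent n16 fail=0; on 'a' 0 → fail=16;  out {4}∪∅={4}
  n3('cbb'): parent n2 fail=6; on 'b' 6 → fail=7;  out ∅∪∅=∅
  n8('bba'): parent n7 fail=6; on 'a' 6→0 → fail=16;  out {1}∪∅={1}
  n10('bca'): parent n9 fail=1; on 'a' 1→0 → fail=16;  out ∅∪∅=∅
  n12('cbc'): parent n2 fail=6; on 'c' 6 → fail=9;  out ∅∪∅=∅
  n4('cbba'): parent n3 fail=7; on 'a' 7 → fail=8;  out ∅∪{1}={1}
  n11('bcaa'): parent n10 fail=16; on 'a' 16 → fail=17;  out {2}∪{4}={2,4}
  n13('cbca'): parent n12 fail=9; on 'a' 9 → fail=10;  out ∅∪∅=∅
  n5('cbbac'): parent n4 fail=8; on 'c' 8→16→0 → fail=1;  out {0}∪∅={0}
  n14('cbcab'): parent n13 fail=10; on 'b' 10→16→0 → fail=6;  out ∅∪∅=∅
  n15('cbcabb'): parent n14 fail=6; on 'b' 6 → fail=7;  out {3}∪∅={3}

Text stream:
pos 0 'a': at 16
pos 1 'a': at 17  ** P4@[0:1]
pos 2 'a': at 17 ·f  ** P4@[1:2]
pos 3 'b': at 6 ·f
pos 4 'b': at 7
pos 5 'b': at 7 ·f
pos 6 'a': at 8  ** P1@[4:6]
pos 7 'b': at 6 ·f
pos 8 'a': at 16 ·f
pos 9 'a': at 17  ** P4@[8:9]
pos 10 'a': at 17 ·f  ** P4@[9:10]
pos 11 'a': at 17 ·f  ** P4@[10:11]
pos 12 'c': at 1 ·f
pos 13 'b': at 2
pos 14 'c': at 12
pos 15 'a': at 13
pos 16 'b': at 14
pos 17 'b': at 15  ** P3@[12:17]
pos 18 'b': at 7 ·f
pos 19 'a': at 8  ** P1@[17:19]
pos 20 'a': at 17 ·f  ** P4@[19:20]
pos 21 'c': at 1 ·f
pos 22 'b': at 2
pos 23 'b': at 3
pos 24 'a': at 4  ** P1@[22:24]
pos 25 'c': at 5  ** P0@[21:25]
pos 26 'c': at 1 ·f
pos 27 'c': at 1 ·f
pos 28 'b': at 2
pos 29 'c': at 12
pos 30 'a': at 13
pos 31 'b': at 14
pos 32 'b': at 15  ** P3@[27:32]
pos 33 'a': at 8 ·f  ** P1@[31:33]
pos 34 'c': at 1 ·f
pos 35 'b': at 2
pos 36 'c': at 12
pos 37 'a': at 13
pos 38 'b': at 14
pos 39 'b': at 15  ** P3@[34:39]
pos 40 'c': at 9 ·f
pos 41 'a': at 10
pos 42 'a': at 11  ** P2@[39:42],P4@[41:42]
pos 43 'a': at 17 ·f  ** P4@[42:43]
pos 44 'c': at 1 ·f
pos 45 'a': at 16 ·f
pos 46 'a': at 17  ** P4@[45:46]
pos 47 'b': at 6 ·f
pos 48 'c': at 9
pos 49 'a': at 10
pos 50 'c': at 1 ·f
pos 51 'c': at 1 ·f
pos 52 'b': at 2
pos 53 'b': at 3
pos 54 'a': at 4  ** P1@[52:54]
pos 55 'c': at 5  ** P0@[51:55]
pos 56 'b': at 2 ·f
pos 57 'c': at 12
pos 58 'c': at 1 ·f
pos 59 'c': at 1 ·f

Result: [[1,4],[2,4],[6,1],[9,4],[10,4],[11,4],[17,3],[19,1],[20,4],[24,1],[25,0],[32,3],[33,1],[39,3],[42,2],[42,4],[43,4],[46,4],[54,1],[55,0]]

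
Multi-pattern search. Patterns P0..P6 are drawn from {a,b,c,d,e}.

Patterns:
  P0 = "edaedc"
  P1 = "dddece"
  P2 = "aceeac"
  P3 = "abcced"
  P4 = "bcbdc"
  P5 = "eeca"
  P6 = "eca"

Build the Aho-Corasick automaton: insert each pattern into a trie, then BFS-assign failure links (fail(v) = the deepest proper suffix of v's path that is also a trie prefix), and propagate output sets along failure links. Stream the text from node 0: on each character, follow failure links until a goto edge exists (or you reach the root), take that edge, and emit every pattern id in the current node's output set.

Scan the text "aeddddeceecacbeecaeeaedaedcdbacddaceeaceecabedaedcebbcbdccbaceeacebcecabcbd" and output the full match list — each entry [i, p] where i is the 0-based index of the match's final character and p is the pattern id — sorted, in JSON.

Build:
Trie (insert patterns):
  n0 'ε': a→13 b→24 d→7 e→1
  n1 'e': c→32 d→2 e→29
  n2 'ed': a→3
  n3 'eda': e→4
  n4 'edae': d→5
  n5 'edaed': c→6
  n6 'edaedc': ·  [P0 ends]
  n7 'd': d→8
  n8 'dd': d→9
  n9 'ddd': e→10
  n10 'ddde': c→11
  n11 'dddec': e→12
  n12 'dddece': ·  [P1 ends]
  n13 'a': b→19 c→14
  n14 'ac': e→15
  n15 'ace': e→16
  n16 'acee': a→17
  n17 'aceea': c→18
  n18 'aceeac': ·  [P2 ends]
  n19 'ab': c→20
  n20 'abc': c→21
  n21 'abcc': e→22
  n22 'abcce': d→23
  n23 'abcced': ·  [P3 ends]
  n24 'b': c→25
  n25 'bc': b→26
  n26 'bcb': d→27
  n27 'bcbd': c→28
  n28 'bcbdc': ·  [P4 ends]
  n29 'ee': c→30
  n30 'eec': a→31
  n31 'eeca': ·  [P5 ends]
  n32 'ec': a→33
  n33 'eca': ·  [P6 ends]

Failure links (BFS by depth):
  fail(1) 'e': from fail(0)=0 chase 'e': 0 ⇒ 0;  out=∅∪out(0)=∅
  fail(7) 'd': from fail(0)=0 chase 'd': 0 ⇒ 0;  out=∅∪out(0)=∅
  fail(13) 'a': from fail(0)=0 chase 'a': 0 ⇒ 0;  out=∅∪out(0)=∅
  fail(24) 'b': from fail(0)=0 chase 'b': 0 ⇒ 0;  out=∅∪out(0)=∅
  fail(2) 'ed': from fail(1)=0 chase 'd': 0 ⇒ 7;  out=∅∪out(7)=∅
  fail(8) 'dd': from fail(7)=0 chase 'd': 0 ⇒ 7;  out=∅∪out(7)=∅
  fail(14) 'ac': from fail(13)=0 chase 'c': 0 ⇒ 0;  out=∅∪out(0)=∅
  fail(19) 'ab': from fail(13)=0 chase 'b': 0 ⇒ 24;  out=∅∪out(24)=∅
  fail(25) 'bc': from fail(24)=0 chase 'c': 0 ⇒ 0;  out=∅∪out(0)=∅
  fail(29) 'ee': from fail(1)=0 chase 'e': 0 ⇒ 1;  out=∅∪out(1)=∅
  fail(32) 'ec': from fail(1)=0 chase 'c': 0 ⇒ 0;  out=∅∪out(0)=∅
  fail(3) 'eda': from fail(2)=7 chase 'a': 7→0 ⇒ 13;  out=∅∪out(13)=∅
  fail(9) 'ddd': from fail(8)=7 chase 'd': 7 ⇒ 8;  out=∅∪out(8)=∅
  fail(15) 'ace': from fail(14)=0 chase 'e': 0 ⇒ 1;  out=∅∪out(1)=∅
  fail(20) 'abc': from fail(19)=24 chase 'c': 24 ⇒ 25;  out=∅∪out(25)=∅
  fail(26) 'bcb': from fail(25)=0 chase 'b': 0 ⇒ 24;  out=∅∪out(24)=∅
  fail(30) 'eec': from fail(29)=1 chase 'c': 1 ⇒ 32;  out=∅∪out(32)=∅
  fail(33) 'eca': from fail(32)=0 chase 'a': 0 ⇒ 13;  out={6}∪out(13)={6}
  fail(4) 'edae': from fail(3)=13 chase 'e': 13→0 ⇒ 1;  out=∅∪out(1)=∅
  fail(10) 'ddde': from fail(9)=8 chase 'e': 8→7→0 ⇒ 1;  out=∅∪out(1)=∅
  fail(16) 'acee': from fail(15)=1 chase 'e': 1 ⇒ 29;  out=∅∪out(29)=∅
  fail(21) 'abcc': from fail(20)=25 chase 'c': 25→0 ⇒ 0;  out=∅∪out(0)=∅
  fail(27) 'bcbd': from fail(26)=24 chase 'd': 24→0 ⇒ 7;  out=∅∪out(7)=∅
  fail(31) 'eeca': from fail(30)=32 chase 'a': 32 ⇒ 33;  out={5}∪out(33)={5,6}
  fail(5) 'edaed': from fail(4)=1 chase 'd': 1 ⇒ 2;  out=∅∪out(2)=∅
  fail(11) 'dddec': from fail(10)=1 chase 'c': 1 ⇒ 32;  out=∅∪out(32)=∅
  fail(17) 'aceea': from fail(16)=29 chase 'a': 29→1→0 ⇒ 13;  out=∅∪out(13)=∅
  fail(22) 'abcce': from fail(21)=0 chase 'e': 0 ⇒ 1;  out=∅∪out(1)=∅
  fail(28) 'bcbdc': from fail(27)=7 chase 'c': 7→0 ⇒ 0;  out={4}∪out(0)={4}
  fail(6) 'edaedc': from fail(5)=2 chase 'c': 2→7→0 ⇒ 0;  out={0}∪out(0)={0}
  fail(12) 'dddece': from fail(11)=32 chase 'e': 32→0 ⇒ 1;  out={1}∪out(1)={1}
  fail(18) 'aceeac': from fail(17)=13 chase 'c': 13 ⇒ 14;  out={2}∪out(14)={2}
  fail(23) 'abcced': from fail(22)=1 chase 'd': 1 ⇒ 2;  out={3}∪out(2)={3}

Text stream:
i=0 'a': node 0→13
i=1 'e': node 13→1 ·f
i=2 'd': node 1→2
i=3 'd': node 2→8 ·f
i=4 'd': node 8→9
i=5 'd': node 9→9 ·f
i=6 'e': node 9→10
i=7 'c': node 10→11
i=8 'e': node 11→12  ** P1@[3:8]
i=9 'e': node 12→29 ·f
i=10 'c': node 29→30
i=11 'a': node 30→31  ** P5@[8:11],P6@[9:11]
i=12 'c': node 31→14 ·f
i=13 'b': node 14→24 ·f
i=14 'e': node 24→1 ·f
i=15 'e': node 1→29
i=16 'c': node 29→30
i=17 'a': node 30→31  ** P5@[14:17],P6@[15:17]
i=18 'e': node 31→1 ·f
i=19 'e': node 1→29
i=20 'a': node 29→13 ·f
i=21 'e': node 13→1 ·f
i=22 'd': node 1→2
i=23 'a': node 2→3
i=24 'e': node 3→4
i=25 'd': node 4→5
i=26 'c': node 5→6  ** P0@[21:26]
i=27 'd': node 6→7 ·f
i=28 'b': node 7→24 ·f
i=29 'a': node 24→13 ·f
i=30 'c': node 13→14
i=31 'd': node 14→7 ·f
i=32 'd': node 7→8
i=33 'a': node 8→13 ·f
i=34 'c': node 13→14
i=35 'e': node 14→15
i=36 'e': node 15→16
i=37 'a': node 16→17
i=38 'c': node 17→18  ** P2@[33:38]
i=39 'e': node 18→15 ·f
i=40 'e': node 15→16
i=41 'c': node 16→30 ·f
i=42 'a': node 30→31  ** P5@[39:42],P6@[40:42]
i=43 'b': node 31→19 ·f
i=44 'e': node 19→1 ·f
i=45 'd': node 1→2
i=46 'a': node 2→3
i=47 'e': node 3→4
i=48 'd': node 4→5
i=49 'c': node 5→6  ** P0@[44:49]
i=50 'e': node 6→1 ·f
i=51 'b': node 1→24 ·f
i=52 'b': node 24→24 ·f
i=53 'c': node 24→25
i=54 'b': node 25→26
i=55 'd': node 26→27
i=56 'c': node 27→28  ** P4@[52:56]
i=57 'c': node 28→0 ·f
i=58 'b': node 0→24
i=59 'a': node 24→13 ·f
i=60 'c': node 13→14
i=61 'e': node 14→15
i=62 'e': node 15→16
i=63 'a': node 16→17
i=64 'c': node 17→18  ** P2@[59:64]
i=65 'e': node 18→15 ·f
i=66 'b': node 15→24 ·f
i=67 'c': node 24→25
i=68 'e': node 25→1 ·f
i=69 'c': node 1→32
i=70 'a': node 32→33  ** P6@[68:70]
i=71 'b': node 33→19 ·f
i=72 'c': node 19→20
i=73 'b': node 20→26 ·f
i=74 'd': node 26→27

Result: [[8,1],[11,5],[11,6],[17,5],[17,6],[26,0],[38,2],[42,5],[42,6],[49,0],[56,4],[64,2],[70,6]]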